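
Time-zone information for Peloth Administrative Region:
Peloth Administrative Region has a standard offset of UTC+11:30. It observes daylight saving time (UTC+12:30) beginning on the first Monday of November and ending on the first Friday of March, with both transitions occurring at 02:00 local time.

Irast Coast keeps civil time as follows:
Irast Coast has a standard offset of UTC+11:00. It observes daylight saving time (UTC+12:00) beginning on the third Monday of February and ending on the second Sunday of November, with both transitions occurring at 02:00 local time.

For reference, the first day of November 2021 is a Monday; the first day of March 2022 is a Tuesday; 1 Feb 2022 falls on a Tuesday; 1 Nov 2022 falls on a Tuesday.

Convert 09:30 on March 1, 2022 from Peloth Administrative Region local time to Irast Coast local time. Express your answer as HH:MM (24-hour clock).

09:00

1 November 2021 is a Monday, so the first Monday is November 1.
1 March 2022 is a Tuesday, so the first Friday is March 4.
March 1, 2022 falls between 1 November 2021 and 4 March 2022, so daylight saving is in effect and Peloth Administrative Region is at UTC+12:30.
09:30 Peloth Administrative Region − 12h30m = 21:00 UTC (rolling into the previous day, 28 February 2022).
1 February 2022 is a Tuesday, so the first Monday is February 7 and the third is February 21.
1 November 2022 is a Tuesday, so the first Sunday is November 6 and the second is November 13.
At the standard offset (UTC+11:00), 21:00 UTC + 11h = 08:00 Irast Coast standard time (rolling into the next day, 1 March 2022).
The standard-time date in Irast Coast, March 1, 2022, lies within the daylight-saving period (21 February – 13 November), so Irast Coast is on daylight time, UTC+12:00.
21:00 UTC + 12h = 09:00 Irast Coast (rolling into the next day, 1 March 2022).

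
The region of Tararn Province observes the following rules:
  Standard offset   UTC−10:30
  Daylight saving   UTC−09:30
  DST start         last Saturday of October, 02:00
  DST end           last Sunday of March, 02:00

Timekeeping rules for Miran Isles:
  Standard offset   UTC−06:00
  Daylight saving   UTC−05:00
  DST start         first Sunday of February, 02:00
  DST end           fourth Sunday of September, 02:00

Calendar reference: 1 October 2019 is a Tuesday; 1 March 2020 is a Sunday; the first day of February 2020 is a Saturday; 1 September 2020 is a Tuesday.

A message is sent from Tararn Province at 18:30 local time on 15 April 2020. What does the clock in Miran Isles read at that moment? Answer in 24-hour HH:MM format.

1 October 2019 is a Tuesday, so Saturdays fall on 5, 12, 19, 26; the last is October 26.
1 March 2020 is a Sunday, so Sundays fall on 1, 8, 15, 22, 29; the last is March 29.
15 April 2020 is outside the daylight-saving period (26 October 2019 – 29 March 2020), so Tararn Province is on standard time, UTC−10:30.
18:30 Tararn Province + 10h30m = 05:00 UTC (rolling into the next day, 16 April 2020).
1 February 2020 is a Saturday, so the first Sunday is February 2.
1 September 2020 is a Tuesday, so the first Sunday is September 6 and the fourth is September 27.
At the standard offset (UTC−06:00), 05:00 UTC − 6h = 23:00 Miran Isles standard time (rolling into the previous day, 15 April 2020).
Daylight saving runs 2 February – 27 September; the standard-time date in Miran Isles, 15 April 2020, is inside that window, so Miran Isles is at UTC−05:00.
05:00 UTC − 5h = 00:00 Miran Isles.

00:00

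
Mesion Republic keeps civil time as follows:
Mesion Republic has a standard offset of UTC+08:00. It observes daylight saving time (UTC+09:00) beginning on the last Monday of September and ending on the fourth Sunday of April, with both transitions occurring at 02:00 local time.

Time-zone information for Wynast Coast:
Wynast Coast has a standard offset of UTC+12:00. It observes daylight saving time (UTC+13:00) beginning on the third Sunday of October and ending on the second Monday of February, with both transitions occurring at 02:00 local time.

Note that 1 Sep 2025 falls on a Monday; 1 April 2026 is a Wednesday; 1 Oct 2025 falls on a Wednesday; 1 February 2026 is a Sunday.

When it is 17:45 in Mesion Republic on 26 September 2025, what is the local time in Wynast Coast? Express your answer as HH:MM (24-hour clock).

21:45

1 September 2025 is a Monday, so Mondays fall on 1, 8, 15, 22, 29; the last is September 29.
1 April 2026 is a Wednesday, so the first Sunday is April 5 and the fourth is April 26.
26 September 2025 is outside the daylight-saving period (29 September 2025 – 26 April 2026), so Mesion Republic is on standard time, UTC+08:00.
17:45 Mesion Republic − 8h = 09:45 UTC.
1 October 2025 is a Wednesday, so the first Sunday is October 5 and the third is October 19.
1 February 2026 is a Sunday, so the first Monday is February 2 and the second is February 9.
At the standard offset (UTC+12:00), 09:45 UTC + 12h = 21:45 Wynast Coast standard time.
The standard-time date in Wynast Coast, 26 September 2025, is outside the daylight-saving period (19 October 2025 – 9 February 2026), so Wynast Coast is on standard time, UTC+12:00.
09:45 UTC + 12h = 21:45 Wynast Coast.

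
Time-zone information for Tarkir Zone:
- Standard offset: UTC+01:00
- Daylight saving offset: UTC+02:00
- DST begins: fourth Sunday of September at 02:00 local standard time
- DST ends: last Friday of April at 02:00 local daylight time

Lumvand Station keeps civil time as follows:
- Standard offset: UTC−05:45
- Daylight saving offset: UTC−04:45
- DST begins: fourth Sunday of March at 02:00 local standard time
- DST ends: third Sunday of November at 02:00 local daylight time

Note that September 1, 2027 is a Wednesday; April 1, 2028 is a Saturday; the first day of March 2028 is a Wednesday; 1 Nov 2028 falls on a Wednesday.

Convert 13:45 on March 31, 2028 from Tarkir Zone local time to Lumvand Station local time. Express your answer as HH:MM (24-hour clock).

1 September 2027 is a Wednesday, so the first Sunday is September 5 and the fourth is September 26.
1 April 2028 is a Saturday, so Fridays fall on 7, 14, 21, 28; the last is April 28.
Daylight saving runs 26 September 2027 – 28 April 2028; March 31, 2028 is inside that window, so Tarkir Zone is at UTC+02:00.
13:45 Tarkir Zone − 2h = 11:45 UTC.
1 March 2028 is a Wednesday, so the first Sunday is March 5 and the fourth is March 26.
1 November 2028 is a Wednesday, so the first Sunday is November 5 and the third is November 19.
At the standard offset (UTC−05:45), 11:45 UTC − 5h45m = 06:00 Lumvand Station standard time.
Daylight saving runs 26 March – 19 November; the standard-time date in Lumvand Station, March 31, 2028, is inside that window, so Lumvand Station is at UTC−04:45.
11:45 UTC − 4h45m = 07:00 Lumvand Station.

07:00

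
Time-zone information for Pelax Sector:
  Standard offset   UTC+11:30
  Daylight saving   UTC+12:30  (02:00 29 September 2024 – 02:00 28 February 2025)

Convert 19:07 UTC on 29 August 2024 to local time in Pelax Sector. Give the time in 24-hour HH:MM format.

06:37

At the standard offset (UTC+11:30), 19:07 UTC + 11h30m = 06:37 Pelax Sector standard time (rolling into the next day, 30 August 2024).
The standard-time date in Pelax Sector, 30 August 2024, does not fall between 29 September 2024 and 28 February 2025, so daylight saving is not in effect and Pelax Sector is at UTC+11:30.
19:07 UTC + 11h30m = 06:37 local (rolling into the next day, 30 August 2024).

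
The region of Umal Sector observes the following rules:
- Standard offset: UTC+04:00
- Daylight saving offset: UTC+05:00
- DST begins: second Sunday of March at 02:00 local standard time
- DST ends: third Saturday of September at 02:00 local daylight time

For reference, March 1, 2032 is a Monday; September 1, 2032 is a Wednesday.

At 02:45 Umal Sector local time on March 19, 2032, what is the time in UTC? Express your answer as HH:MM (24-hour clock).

1 March 2032 is a Monday, so the first Sunday is March 7 and the second is March 14.
1 September 2032 is a Wednesday, so the first Saturday is September 4 and the third is September 18.
Daylight saving runs 14 March – 18 September; March 19, 2032 is inside that window, so Umal Sector is at UTC+05:00.
02:45 local − 5h = 21:45 UTC (rolling into the previous day, 18 March 2032).

21:45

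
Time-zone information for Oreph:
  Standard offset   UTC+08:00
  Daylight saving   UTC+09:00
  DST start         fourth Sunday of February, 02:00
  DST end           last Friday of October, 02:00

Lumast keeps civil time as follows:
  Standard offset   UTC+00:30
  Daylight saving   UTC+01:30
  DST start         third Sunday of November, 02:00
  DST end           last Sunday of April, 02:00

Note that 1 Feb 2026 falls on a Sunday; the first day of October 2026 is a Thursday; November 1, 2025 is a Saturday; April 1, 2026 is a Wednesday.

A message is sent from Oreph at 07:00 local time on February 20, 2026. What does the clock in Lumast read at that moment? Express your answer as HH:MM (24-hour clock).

1 February 2026 is a Sunday, so the first Sunday is February 1 and the fourth is February 22.
1 October 2026 is a Thursday, so Fridays fall on 2, 9, 16, 23, 30; the last is October 30.
February 20, 2026 is outside the daylight-saving period (22 February – 30 October), so Oreph is on standard time, UTC+08:00.
07:00 Oreph − 8h = 23:00 UTC (rolling into the previous day, 19 February 2026).
1 November 2025 is a Saturday, so the first Sunday is November 2 and the third is November 16.
1 April 2026 is a Wednesday, so Sundays fall on 5, 12, 19, 26; the last is April 26.
At the standard offset (UTC+00:30), 23:00 UTC + 0h30m = 23:30 Lumast standard time.
The standard-time date in Lumast, February 19, 2026, lies within the daylight-saving period (16 November 2025 – 26 April 2026), so Lumast is on daylight time, UTC+01:30.
23:00 UTC + 1h30m = 00:30 Lumast (rolling into the next day, 20 February 2026).

00:30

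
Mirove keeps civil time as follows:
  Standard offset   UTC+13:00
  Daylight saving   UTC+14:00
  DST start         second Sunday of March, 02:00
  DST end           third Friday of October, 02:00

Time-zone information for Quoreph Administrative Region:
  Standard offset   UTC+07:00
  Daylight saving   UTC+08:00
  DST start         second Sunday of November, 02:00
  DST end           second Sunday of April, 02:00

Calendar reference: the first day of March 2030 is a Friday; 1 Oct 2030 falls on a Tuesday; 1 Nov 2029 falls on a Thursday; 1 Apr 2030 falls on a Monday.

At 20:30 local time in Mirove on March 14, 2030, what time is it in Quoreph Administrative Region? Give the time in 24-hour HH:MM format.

1 March 2030 is a Friday, so the first Sunday is March 3 and the second is March 10.
1 October 2030 is a Tuesday, so the first Friday is October 4 and the third is October 18.
March 14, 2030 lies within the daylight-saving period (10 March – 18 October), so Mirove is on daylight time, UTC+14:00.
20:30 Mirove − 14h = 06:30 UTC.
1 November 2029 is a Thursday, so the first Sunday is November 4 and the second is November 11.
1 April 2030 is a Monday, so the first Sunday is April 7 and the second is April 14.
At the standard offset (UTC+07:00), 06:30 UTC + 7h = 13:30 Quoreph Administrative Region standard time.
The standard-time date in Quoreph Administrative Region, March 14, 2030, lies within the daylight-saving period (11 November 2029 – 14 April 2030), so Quoreph Administrative Region is on daylight time, UTC+08:00.
06:30 UTC + 8h = 14:30 Quoreph Administrative Region.

14:30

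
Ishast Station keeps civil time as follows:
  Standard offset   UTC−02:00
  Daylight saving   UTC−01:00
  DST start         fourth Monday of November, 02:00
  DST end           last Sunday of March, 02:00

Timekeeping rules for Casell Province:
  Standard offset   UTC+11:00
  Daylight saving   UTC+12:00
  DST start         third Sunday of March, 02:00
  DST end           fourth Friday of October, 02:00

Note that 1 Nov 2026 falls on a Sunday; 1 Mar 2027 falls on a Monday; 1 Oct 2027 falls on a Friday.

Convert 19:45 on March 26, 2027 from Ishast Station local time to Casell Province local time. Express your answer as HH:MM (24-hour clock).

08:45

1 November 2026 is a Sunday, so the first Monday is November 2 and the fourth is November 23.
1 March 2027 is a Monday, so Sundays fall on 7, 14, 21, 28; the last is March 28.
March 26, 2027 falls between 23 November 2026 and 28 March 2027, so daylight saving is in effect and Ishast Station is at UTC−01:00.
19:45 Ishast Station + 1h = 20:45 UTC.
1 March 2027 is a Monday, so the first Sunday is March 7 and the third is March 21.
1 October 2027 is a Friday, so the first Friday is October 1 and the fourth is October 22.
At the standard offset (UTC+11:00), 20:45 UTC + 11h = 07:45 Casell Province standard time (rolling into the next day, 27 March 2027).
The standard-time date in Casell Province, March 27, 2027, lies within the daylight-saving period (21 March – 22 October), so Casell Province is on daylight time, UTC+12:00.
20:45 UTC + 12h = 08:45 Casell Province (rolling into the next day, 27 March 2027).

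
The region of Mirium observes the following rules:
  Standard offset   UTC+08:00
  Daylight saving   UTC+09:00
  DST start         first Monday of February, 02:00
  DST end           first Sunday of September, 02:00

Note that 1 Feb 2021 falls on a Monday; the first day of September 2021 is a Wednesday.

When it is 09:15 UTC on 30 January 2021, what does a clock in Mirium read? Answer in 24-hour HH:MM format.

1 February 2021 is a Monday, so the first Monday is February 1.
1 September 2021 is a Wednesday, so the first Sunday is September 5.
At the standard offset (UTC+08:00), 09:15 UTC + 8h = 17:15 Mirium standard time.
Daylight saving runs 1 February – 5 September; the standard-time date in Mirium, 30 January 2021, is outside that window, so Mirium is on standard time at UTC+08:00.
09:15 UTC + 8h = 17:15 local.

17:15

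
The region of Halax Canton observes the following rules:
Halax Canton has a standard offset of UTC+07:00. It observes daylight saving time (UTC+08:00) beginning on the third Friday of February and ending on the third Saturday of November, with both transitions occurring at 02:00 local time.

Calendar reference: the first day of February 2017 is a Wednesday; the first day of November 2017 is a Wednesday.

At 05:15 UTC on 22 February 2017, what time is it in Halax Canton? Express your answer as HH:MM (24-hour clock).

1 February 2017 is a Wednesday, so the first Friday is February 3 and the third is February 17.
1 November 2017 is a Wednesday, so the first Saturday is November 4 and the third is November 18.
At the standard offset (UTC+07:00), 05:15 UTC + 7h = 12:15 Halax Canton standard time.
The standard-time date in Halax Canton, 22 February 2017, falls between 17 February and 18 November, so daylight saving is in effect and Halax Canton is at UTC+08:00.
05:15 UTC + 8h = 13:15 local.

13:15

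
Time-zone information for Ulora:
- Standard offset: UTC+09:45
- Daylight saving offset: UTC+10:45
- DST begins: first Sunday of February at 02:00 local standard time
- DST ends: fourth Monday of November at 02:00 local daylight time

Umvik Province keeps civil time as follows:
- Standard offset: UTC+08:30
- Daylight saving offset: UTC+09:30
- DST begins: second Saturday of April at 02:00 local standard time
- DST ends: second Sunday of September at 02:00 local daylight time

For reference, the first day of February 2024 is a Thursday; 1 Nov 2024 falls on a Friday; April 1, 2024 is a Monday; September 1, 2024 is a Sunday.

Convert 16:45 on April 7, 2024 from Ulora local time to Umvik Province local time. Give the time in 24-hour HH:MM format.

1 February 2024 is a Thursday, so the first Sunday is February 4.
1 November 2024 is a Friday, so the first Monday is November 4 and the fourth is November 25.
April 7, 2024 lies within the daylight-saving period (4 February – 25 November), so Ulora is on daylight time, UTC+10:45.
16:45 Ulora − 10h45m = 06:00 UTC.
1 April 2024 is a Monday, so the first Saturday is April 6 and the second is April 13.
1 September 2024 is a Sunday, so the first Sunday is September 1 and the second is September 8.
At the standard offset (UTC+08:30), 06:00 UTC + 8h30m = 14:30 Umvik Province standard time.
Daylight saving runs 13 April – 8 September; the standard-time date in Umvik Province, April 7, 2024, is outside that window, so Umvik Province is on standard time at UTC+08:30.
06:00 UTC + 8h30m = 14:30 Umvik Province.

14:30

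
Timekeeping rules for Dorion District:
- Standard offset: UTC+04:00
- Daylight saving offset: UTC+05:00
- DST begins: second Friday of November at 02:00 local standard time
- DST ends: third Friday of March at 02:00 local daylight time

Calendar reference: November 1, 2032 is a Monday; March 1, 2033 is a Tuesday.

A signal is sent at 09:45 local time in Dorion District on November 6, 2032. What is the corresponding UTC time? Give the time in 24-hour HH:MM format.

05:45

1 November 2032 is a Monday, so the first Friday is November 5 and the second is November 12.
1 March 2033 is a Tuesday, so the first Friday is March 4 and the third is March 18.
Daylight saving runs 12 November 2032 – 18 March 2033; November 6, 2032 is outside that window, so Dorion District is on standard time at UTC+04:00.
09:45 local − 4h = 05:45 UTC.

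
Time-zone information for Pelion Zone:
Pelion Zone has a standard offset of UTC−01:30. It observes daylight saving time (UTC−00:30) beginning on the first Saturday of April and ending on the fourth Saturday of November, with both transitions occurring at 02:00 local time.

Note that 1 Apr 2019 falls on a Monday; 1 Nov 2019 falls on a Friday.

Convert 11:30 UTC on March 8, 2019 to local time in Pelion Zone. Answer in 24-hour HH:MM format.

10:00

1 April 2019 is a Monday, so the first Saturday is April 6.
1 November 2019 is a Friday, so the first Saturday is November 2 and the fourth is November 23.
At the standard offset (UTC−01:30), 11:30 UTC − 1h30m = 10:00 Pelion Zone standard time.
The standard-time date in Pelion Zone, March 8, 2019, is outside the daylight-saving period (6 April – 23 November), so Pelion Zone is on standard time, UTC−01:30.
11:30 UTC − 1h30m = 10:00 local.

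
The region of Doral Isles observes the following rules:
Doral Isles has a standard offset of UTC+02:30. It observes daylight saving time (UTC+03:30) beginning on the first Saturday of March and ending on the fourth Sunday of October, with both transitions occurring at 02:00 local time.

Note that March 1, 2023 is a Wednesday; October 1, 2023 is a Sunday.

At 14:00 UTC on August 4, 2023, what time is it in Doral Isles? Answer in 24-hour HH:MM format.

17:30

1 March 2023 is a Wednesday, so the first Saturday is March 4.
1 October 2023 is a Sunday, so the first Sunday is October 1 and the fourth is October 22.
At the standard offset (UTC+02:30), 14:00 UTC + 2h30m = 16:30 Doral Isles standard time.
The standard-time date in Doral Isles, August 4, 2023, lies within the daylight-saving period (4 March – 22 October), so Doral Isles is on daylight time, UTC+03:30.
14:00 UTC + 3h30m = 17:30 local.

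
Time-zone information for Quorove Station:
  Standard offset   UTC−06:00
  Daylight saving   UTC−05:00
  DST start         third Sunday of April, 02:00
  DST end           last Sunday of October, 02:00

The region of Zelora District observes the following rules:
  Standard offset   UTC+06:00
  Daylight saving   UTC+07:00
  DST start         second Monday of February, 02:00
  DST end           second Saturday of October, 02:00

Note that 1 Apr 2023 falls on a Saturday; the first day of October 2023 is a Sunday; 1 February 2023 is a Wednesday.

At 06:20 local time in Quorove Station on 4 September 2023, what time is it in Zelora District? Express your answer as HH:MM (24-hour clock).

18:20

1 April 2023 is a Saturday, so the first Sunday is April 2 and the third is April 16.
1 October 2023 is a Sunday, so Sundays fall on 1, 8, 15, 22, 29; the last is October 29.
4 September 2023 falls between 16 April and 29 October, so daylight saving is in effect and Quorove Station is at UTC−05:00.
06:20 Quorove Station + 5h = 11:20 UTC.
1 February 2023 is a Wednesday, so the first Monday is February 6 and the second is February 13.
1 October 2023 is a Sunday, so the first Saturday is October 7 and the second is October 14.
At the standard offset (UTC+06:00), 11:20 UTC + 6h = 17:20 Zelora District standard time.
The standard-time date in Zelora District, 4 September 2023, falls between 13 February and 14 October, so daylight saving is in effect and Zelora District is at UTC+07:00.
11:20 UTC + 7h = 18:20 Zelora District.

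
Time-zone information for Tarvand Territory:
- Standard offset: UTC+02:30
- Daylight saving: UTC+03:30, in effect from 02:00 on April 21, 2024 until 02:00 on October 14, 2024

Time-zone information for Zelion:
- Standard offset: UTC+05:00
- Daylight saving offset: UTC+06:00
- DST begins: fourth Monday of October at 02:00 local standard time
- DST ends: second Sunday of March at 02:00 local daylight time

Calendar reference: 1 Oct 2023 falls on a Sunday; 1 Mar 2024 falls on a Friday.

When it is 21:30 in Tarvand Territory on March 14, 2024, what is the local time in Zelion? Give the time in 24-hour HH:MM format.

00:00

March 14, 2024 does not fall between 21 April and 14 October, so daylight saving is not in effect and Tarvand Territory is at UTC+02:30.
21:30 Tarvand Territory − 2h30m = 19:00 UTC.
1 October 2023 is a Sunday, so the first Monday is October 2 and the fourth is October 23.
1 March 2024 is a Friday, so the first Sunday is March 3 and the second is March 10.
At the standard offset (UTC+05:00), 19:00 UTC + 5h = 00:00 Zelion standard time (rolling into the next day, 15 March 2024).
The standard-time date in Zelion, March 15, 2024, is outside the daylight-saving period (23 October 2023 – 10 March 2024), so Zelion is on standard time, UTC+05:00.
19:00 UTC + 5h = 00:00 Zelion (rolling into the next day, 15 March 2024).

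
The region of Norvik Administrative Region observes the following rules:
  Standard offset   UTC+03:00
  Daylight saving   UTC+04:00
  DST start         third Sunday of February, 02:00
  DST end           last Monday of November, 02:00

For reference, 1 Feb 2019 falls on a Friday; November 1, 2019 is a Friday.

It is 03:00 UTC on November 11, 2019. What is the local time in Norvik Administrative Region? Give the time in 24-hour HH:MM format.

1 February 2019 is a Friday, so the first Sunday is February 3 and the third is February 17.
1 November 2019 is a Friday, so Mondays fall on 4, 11, 18, 25; the last is November 25.
At the standard offset (UTC+03:00), 03:00 UTC + 3h = 06:00 Norvik Administrative Region standard time.
The standard-time date in Norvik Administrative Region, November 11, 2019, lies within the daylight-saving period (17 February – 25 November), so Norvik Administrative Region is on daylight time, UTC+04:00.
03:00 UTC + 4h = 07:00 local.

07:00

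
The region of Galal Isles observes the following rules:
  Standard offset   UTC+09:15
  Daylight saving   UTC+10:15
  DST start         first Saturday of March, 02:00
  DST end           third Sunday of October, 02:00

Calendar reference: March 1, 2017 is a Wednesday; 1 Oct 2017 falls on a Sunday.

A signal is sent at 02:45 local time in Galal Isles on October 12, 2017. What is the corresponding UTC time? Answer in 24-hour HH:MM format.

16:30

1 March 2017 is a Wednesday, so the first Saturday is March 4.
1 October 2017 is a Sunday, so the first Sunday is October 1 and the third is October 15.
Daylight saving runs 4 March – 15 October; October 12, 2017 is inside that window, so Galal Isles is at UTC+10:15.
02:45 local − 10h15m = 16:30 UTC (rolling into the previous day, 11 October 2017).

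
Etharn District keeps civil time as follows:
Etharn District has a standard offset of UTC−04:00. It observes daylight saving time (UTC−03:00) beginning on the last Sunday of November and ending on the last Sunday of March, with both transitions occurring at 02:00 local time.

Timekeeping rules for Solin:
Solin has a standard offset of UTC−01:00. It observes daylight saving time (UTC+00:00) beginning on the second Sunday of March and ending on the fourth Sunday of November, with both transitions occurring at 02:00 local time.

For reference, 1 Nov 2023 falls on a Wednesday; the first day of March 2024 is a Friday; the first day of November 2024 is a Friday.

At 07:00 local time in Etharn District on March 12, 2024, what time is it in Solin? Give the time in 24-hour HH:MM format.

10:00

1 November 2023 is a Wednesday, so Sundays fall on 5, 12, 19, 26; the last is November 26.
1 March 2024 is a Friday, so Sundays fall on 3, 10, 17, 24, 31; the last is March 31.
March 12, 2024 lies within the daylight-saving period (26 November 2023 – 31 March 2024), so Etharn District is on daylight time, UTC−03:00.
07:00 Etharn District + 3h = 10:00 UTC.
1 March 2024 is a Friday, so the first Sunday is March 3 and the second is March 10.
1 November 2024 is a Friday, so the first Sunday is November 3 and the fourth is November 24.
At the standard offset (UTC−01:00), 10:00 UTC − 1h = 09:00 Solin standard time.
Daylight saving runs 10 March – 24 November; the standard-time date in Solin, March 12, 2024, is inside that window, so Solin is at UTC+00:00.
10:00 UTC + 0h = 10:00 Solin.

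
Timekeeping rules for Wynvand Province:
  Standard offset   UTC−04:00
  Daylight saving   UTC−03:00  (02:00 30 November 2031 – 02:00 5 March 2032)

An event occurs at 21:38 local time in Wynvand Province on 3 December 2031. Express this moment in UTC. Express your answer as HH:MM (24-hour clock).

00:38

Daylight saving runs 30 November 2031 – 5 March 2032; 3 December 2031 is inside that window, so Wynvand Province is at UTC−03:00.
21:38 local + 3h = 00:38 UTC (rolling into the next day, 4 December 2031).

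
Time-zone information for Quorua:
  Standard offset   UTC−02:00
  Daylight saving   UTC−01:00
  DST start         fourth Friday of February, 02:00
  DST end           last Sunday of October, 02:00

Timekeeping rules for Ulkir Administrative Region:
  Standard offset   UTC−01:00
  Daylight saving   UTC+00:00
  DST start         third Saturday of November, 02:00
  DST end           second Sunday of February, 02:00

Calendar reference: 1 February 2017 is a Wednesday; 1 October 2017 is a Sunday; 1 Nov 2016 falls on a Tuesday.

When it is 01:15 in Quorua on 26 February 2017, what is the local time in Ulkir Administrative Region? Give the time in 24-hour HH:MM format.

01:15

1 February 2017 is a Wednesday, so the first Friday is February 3 and the fourth is February 24.
1 October 2017 is a Sunday, so Sundays fall on 1, 8, 15, 22, 29; the last is October 29.
Daylight saving runs 24 February – 29 October; 26 February 2017 is inside that window, so Quorua is at UTC−01:00.
01:15 Quorua + 1h = 02:15 UTC.
1 November 2016 is a Tuesday, so the first Saturday is November 5 and the third is November 19.
1 February 2017 is a Wednesday, so the first Sunday is February 5 and the second is February 12.
At the standard offset (UTC−01:00), 02:15 UTC − 1h = 01:15 Ulkir Administrative Region standard time.
The standard-time date in Ulkir Administrative Region, 26 February 2017, is outside the daylight-saving period (19 November 2016 – 12 February 2017), so Ulkir Administrative Region is on standard time, UTC−01:00.
02:15 UTC − 1h = 01:15 Ulkir Administrative Region.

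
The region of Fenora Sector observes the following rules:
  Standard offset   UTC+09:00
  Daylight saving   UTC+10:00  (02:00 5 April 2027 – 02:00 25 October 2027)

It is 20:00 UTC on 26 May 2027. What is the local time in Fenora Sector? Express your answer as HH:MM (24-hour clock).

At the standard offset (UTC+09:00), 20:00 UTC + 9h = 05:00 Fenora Sector standard time (rolling into the next day, 27 May 2027).
Daylight saving runs 5 April – 25 October; the standard-time date in Fenora Sector, 27 May 2027, is inside that window, so Fenora Sector is at UTC+10:00.
20:00 UTC + 10h = 06:00 local (rolling into the next day, 27 May 2027).

06:00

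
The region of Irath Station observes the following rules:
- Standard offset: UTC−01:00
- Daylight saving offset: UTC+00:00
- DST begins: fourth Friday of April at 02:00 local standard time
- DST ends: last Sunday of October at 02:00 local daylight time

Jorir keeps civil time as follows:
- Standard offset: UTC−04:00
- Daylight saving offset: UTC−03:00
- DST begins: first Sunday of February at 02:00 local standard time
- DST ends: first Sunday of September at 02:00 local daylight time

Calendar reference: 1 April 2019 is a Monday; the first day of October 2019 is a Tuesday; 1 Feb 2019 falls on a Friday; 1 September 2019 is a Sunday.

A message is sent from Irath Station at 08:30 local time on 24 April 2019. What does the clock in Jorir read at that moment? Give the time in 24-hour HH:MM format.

06:30

1 April 2019 is a Monday, so the first Friday is April 5 and the fourth is April 26.
1 October 2019 is a Tuesday, so Sundays fall on 6, 13, 20, 27; the last is October 27.
Daylight saving runs 26 April – 27 October; 24 April 2019 is outside that window, so Irath Station is on standard time at UTC−01:00.
08:30 Irath Station + 1h = 09:30 UTC.
1 February 2019 is a Friday, so the first Sunday is February 3.
1 September 2019 is a Sunday, so the first Sunday is September 1.
At the standard offset (UTC−04:00), 09:30 UTC − 4h = 05:30 Jorir standard time.
Daylight saving runs 3 February – 1 September; the standard-time date in Jorir, 24 April 2019, is inside that window, so Jorir is at UTC−03:00.
09:30 UTC − 3h = 06:30 Jorir.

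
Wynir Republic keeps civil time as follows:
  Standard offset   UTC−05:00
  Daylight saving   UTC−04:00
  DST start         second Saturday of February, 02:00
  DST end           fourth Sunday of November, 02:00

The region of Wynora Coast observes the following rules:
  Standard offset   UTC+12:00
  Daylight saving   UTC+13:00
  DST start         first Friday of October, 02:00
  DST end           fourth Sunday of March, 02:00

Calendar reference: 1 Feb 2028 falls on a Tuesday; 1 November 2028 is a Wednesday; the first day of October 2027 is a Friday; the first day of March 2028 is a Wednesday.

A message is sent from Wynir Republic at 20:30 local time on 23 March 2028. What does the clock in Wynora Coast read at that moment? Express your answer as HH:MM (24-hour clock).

13:30

1 February 2028 is a Tuesday, so the first Saturday is February 5 and the second is February 12.
1 November 2028 is a Wednesday, so the first Sunday is November 5 and the fourth is November 26.
23 March 2028 lies within the daylight-saving period (12 February – 26 November), so Wynir Republic is on daylight time, UTC−04:00.
20:30 Wynir Republic + 4h = 00:30 UTC (rolling into the next day, 24 March 2028).
1 October 2027 is a Friday, so the first Friday is October 1.
1 March 2028 is a Wednesday, so the first Sunday is March 5 and the fourth is March 26.
At the standard offset (UTC+12:00), 00:30 UTC + 12h = 12:30 Wynora Coast standard time.
The standard-time date in Wynora Coast, 24 March 2028, falls between 1 October 2027 and 26 March 2028, so daylight saving is in effect and Wynora Coast is at UTC+13:00.
00:30 UTC + 13h = 13:30 Wynora Coast.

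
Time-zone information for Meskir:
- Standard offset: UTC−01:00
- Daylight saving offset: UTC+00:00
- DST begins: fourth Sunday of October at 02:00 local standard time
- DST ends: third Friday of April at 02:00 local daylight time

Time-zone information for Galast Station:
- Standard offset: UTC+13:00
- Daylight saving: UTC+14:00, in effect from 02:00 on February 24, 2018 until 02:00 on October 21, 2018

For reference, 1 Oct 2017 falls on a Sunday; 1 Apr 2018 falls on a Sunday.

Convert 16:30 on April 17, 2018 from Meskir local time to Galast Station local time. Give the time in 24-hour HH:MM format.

06:30

1 October 2017 is a Sunday, so the first Sunday is October 1 and the fourth is October 22.
1 April 2018 is a Sunday, so the first Friday is April 6 and the third is April 20.
April 17, 2018 falls between 22 October 2017 and 20 April 2018, so daylight saving is in effect and Meskir is at UTC+00:00.
16:30 Meskir − 0h = 16:30 UTC.
At the standard offset (UTC+13:00), 16:30 UTC + 13h = 05:30 Galast Station standard time (rolling into the next day, 18 April 2018).
The standard-time date in Galast Station, April 18, 2018, falls between 24 February and 21 October, so daylight saving is in effect and Galast Station is at UTC+14:00.
16:30 UTC + 14h = 06:30 Galast Station (rolling into the next day, 18 April 2018).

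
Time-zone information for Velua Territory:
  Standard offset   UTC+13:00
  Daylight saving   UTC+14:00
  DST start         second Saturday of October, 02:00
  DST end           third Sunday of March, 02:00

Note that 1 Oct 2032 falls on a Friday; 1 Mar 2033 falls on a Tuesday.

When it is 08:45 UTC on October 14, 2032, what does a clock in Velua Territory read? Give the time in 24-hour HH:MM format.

1 October 2032 is a Friday, so the first Saturday is October 2 and the second is October 9.
1 March 2033 is a Tuesday, so the first Sunday is March 6 and the third is March 20.
At the standard offset (UTC+13:00), 08:45 UTC + 13h = 21:45 Velua Territory standard time.
The standard-time date in Velua Territory, October 14, 2032, falls between 9 October 2032 and 20 March 2033, so daylight saving is in effect and Velua Territory is at UTC+14:00.
08:45 UTC + 14h = 22:45 local.

22:45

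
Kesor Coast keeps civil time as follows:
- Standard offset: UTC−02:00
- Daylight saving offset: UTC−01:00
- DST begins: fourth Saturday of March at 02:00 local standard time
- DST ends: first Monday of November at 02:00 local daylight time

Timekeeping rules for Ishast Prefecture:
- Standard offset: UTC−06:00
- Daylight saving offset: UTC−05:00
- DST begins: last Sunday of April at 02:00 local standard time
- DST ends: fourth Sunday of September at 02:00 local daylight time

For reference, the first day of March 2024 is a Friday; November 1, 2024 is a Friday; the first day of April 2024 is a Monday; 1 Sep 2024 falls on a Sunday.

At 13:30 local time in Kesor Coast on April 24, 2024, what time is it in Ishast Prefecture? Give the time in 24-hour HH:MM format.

08:30

1 March 2024 is a Friday, so the first Saturday is March 2 and the fourth is March 23.
1 November 2024 is a Friday, so the first Monday is November 4.
Daylight saving runs 23 March – 4 November; April 24, 2024 is inside that window, so Kesor Coast is at UTC−01:00.
13:30 Kesor Coast + 1h = 14:30 UTC.
1 April 2024 is a Monday, so Sundays fall on 7, 14, 21, 28; the last is April 28.
1 September 2024 is a Sunday, so the first Sunday is September 1 and the fourth is September 22.
At the standard offset (UTC−06:00), 14:30 UTC − 6h = 08:30 Ishast Prefecture standard time.
The standard-time date in Ishast Prefecture, April 24, 2024, does not fall between 28 April and 22 September, so daylight saving is not in effect and Ishast Prefecture is at UTC−06:00.
14:30 UTC − 6h = 08:30 Ishast Prefecture.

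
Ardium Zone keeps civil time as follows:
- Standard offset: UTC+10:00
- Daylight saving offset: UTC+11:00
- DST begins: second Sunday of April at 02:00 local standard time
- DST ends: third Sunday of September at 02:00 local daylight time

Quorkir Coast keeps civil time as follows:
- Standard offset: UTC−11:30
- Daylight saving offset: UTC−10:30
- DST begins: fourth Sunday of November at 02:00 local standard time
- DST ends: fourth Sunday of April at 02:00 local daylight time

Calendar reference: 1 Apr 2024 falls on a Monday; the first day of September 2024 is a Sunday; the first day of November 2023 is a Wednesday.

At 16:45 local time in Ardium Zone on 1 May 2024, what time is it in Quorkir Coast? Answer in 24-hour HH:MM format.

18:15

1 April 2024 is a Monday, so the first Sunday is April 7 and the second is April 14.
1 September 2024 is a Sunday, so the first Sunday is September 1 and the third is September 15.
1 May 2024 lies within the daylight-saving period (14 April – 15 September), so Ardium Zone is on daylight time, UTC+11:00.
16:45 Ardium Zone − 11h = 05:45 UTC.
1 November 2023 is a Wednesday, so the first Sunday is November 5 and the fourth is November 26.
1 April 2024 is a Monday, so the first Sunday is April 7 and the fourth is April 28.
At the standard offset (UTC−11:30), 05:45 UTC − 11h30m = 18:15 Quorkir Coast standard time (rolling into the previous day, 30 April 2024).
The standard-time date in Quorkir Coast, 30 April 2024, is outside the daylight-saving period (26 November 2023 – 28 April 2024), so Quorkir Coast is on standard time, UTC−11:30.
05:45 UTC − 11h30m = 18:15 Quorkir Coast (rolling into the previous day, 30 April 2024).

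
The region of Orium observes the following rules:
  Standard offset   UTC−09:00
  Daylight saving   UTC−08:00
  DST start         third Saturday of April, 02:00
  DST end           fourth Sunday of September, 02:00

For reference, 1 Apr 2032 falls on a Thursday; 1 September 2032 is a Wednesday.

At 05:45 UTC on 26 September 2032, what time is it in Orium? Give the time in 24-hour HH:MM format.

1 April 2032 is a Thursday, so the first Saturday is April 3 and the third is April 17.
1 September 2032 is a Wednesday, so the first Sunday is September 5 and the fourth is September 26.
At the standard offset (UTC−09:00), 05:45 UTC − 9h = 20:45 Orium standard time (rolling into the previous day, 25 September 2032).
The standard-time date in Orium, 25 September 2032, lies within the daylight-saving period (17 April – 26 September), so Orium is on daylight time, UTC−08:00.
05:45 UTC − 8h = 21:45 local (rolling into the previous day, 25 September 2032).

21:45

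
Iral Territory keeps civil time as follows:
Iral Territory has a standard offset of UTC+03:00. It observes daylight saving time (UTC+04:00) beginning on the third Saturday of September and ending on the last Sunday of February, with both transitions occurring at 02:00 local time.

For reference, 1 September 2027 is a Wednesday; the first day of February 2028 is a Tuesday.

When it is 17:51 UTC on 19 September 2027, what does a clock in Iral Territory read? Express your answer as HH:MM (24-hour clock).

21:51

1 September 2027 is a Wednesday, so the first Saturday is September 4 and the third is September 18.
1 February 2028 is a Tuesday, so Sundays fall on 6, 13, 20, 27; the last is February 27.
At the standard offset (UTC+03:00), 17:51 UTC + 3h = 20:51 Iral Territory standard time.
Daylight saving runs 18 September 2027 – 27 February 2028; the standard-time date in Iral Territory, 19 September 2027, is inside that window, so Iral Territory is at UTC+04:00.
17:51 UTC + 4h = 21:51 local.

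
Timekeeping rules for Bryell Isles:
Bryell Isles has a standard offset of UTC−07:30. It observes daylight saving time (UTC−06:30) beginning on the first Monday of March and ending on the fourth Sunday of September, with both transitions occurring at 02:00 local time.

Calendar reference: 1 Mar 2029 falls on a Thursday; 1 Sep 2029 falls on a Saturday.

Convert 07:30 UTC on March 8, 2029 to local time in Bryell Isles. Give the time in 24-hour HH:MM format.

1 March 2029 is a Thursday, so the first Monday is March 5.
1 September 2029 is a Saturday, so the first Sunday is September 2 and the fourth is September 23.
At the standard offset (UTC−07:30), 07:30 UTC − 7h30m = 00:00 Bryell Isles standard time.
The standard-time date in Bryell Isles, March 8, 2029, lies within the daylight-saving period (5 March – 23 September), so Bryell Isles is on daylight time, UTC−06:30.
07:30 UTC − 6h30m = 01:00 local.

01:00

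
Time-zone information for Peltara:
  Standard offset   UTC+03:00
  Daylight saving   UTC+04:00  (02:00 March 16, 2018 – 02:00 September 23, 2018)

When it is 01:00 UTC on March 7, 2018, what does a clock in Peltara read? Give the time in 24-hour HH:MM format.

04:00

At the standard offset (UTC+03:00), 01:00 UTC + 3h = 04:00 Peltara standard time.
The standard-time date in Peltara, March 7, 2018, is outside the daylight-saving period (16 March – 23 September), so Peltara is on standard time, UTC+03:00.
01:00 UTC + 3h = 04:00 local.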